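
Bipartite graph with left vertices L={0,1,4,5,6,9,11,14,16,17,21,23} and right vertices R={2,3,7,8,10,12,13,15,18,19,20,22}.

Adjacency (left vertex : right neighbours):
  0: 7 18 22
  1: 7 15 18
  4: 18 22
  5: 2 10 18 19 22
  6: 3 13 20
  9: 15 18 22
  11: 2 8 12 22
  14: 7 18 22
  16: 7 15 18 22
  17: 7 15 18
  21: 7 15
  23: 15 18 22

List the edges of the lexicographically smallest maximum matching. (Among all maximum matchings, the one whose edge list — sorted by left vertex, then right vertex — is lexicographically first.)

|M| = 7 (so the lex-smallest maximum matching has 7 edges)
process left vertices in ascending order; for each, take the smallest-labelled available neighbour that still permits 7 edges overall, or leave it unmatched if none does
lex-smallest matching: {0-7, 1-15, 4-18, 5-2, 6-3, 9-22, 11-8}

Lex-smallest maximum matching: {(0,7), (1,15), (4,18), (5,2), (6,3), (9,22), (11,8)}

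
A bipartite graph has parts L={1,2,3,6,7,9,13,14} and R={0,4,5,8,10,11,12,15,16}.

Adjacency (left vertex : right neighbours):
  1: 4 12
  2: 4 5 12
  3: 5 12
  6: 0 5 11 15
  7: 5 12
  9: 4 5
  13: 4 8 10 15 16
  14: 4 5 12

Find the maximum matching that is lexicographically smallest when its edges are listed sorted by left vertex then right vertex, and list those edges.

|M| = 5 (so the lex-smallest maximum matching has 5 edges)
process left vertices in ascending order; for each, take the smallest-labelled available neighbour that still permits 5 edges overall, or leave it unmatched if none does
lex-smallest matching: {1-4, 2-5, 3-12, 6-0, 13-8}

Lex-smallest maximum matching: {(1,4), (2,5), (3,12), (6,0), (13,8)}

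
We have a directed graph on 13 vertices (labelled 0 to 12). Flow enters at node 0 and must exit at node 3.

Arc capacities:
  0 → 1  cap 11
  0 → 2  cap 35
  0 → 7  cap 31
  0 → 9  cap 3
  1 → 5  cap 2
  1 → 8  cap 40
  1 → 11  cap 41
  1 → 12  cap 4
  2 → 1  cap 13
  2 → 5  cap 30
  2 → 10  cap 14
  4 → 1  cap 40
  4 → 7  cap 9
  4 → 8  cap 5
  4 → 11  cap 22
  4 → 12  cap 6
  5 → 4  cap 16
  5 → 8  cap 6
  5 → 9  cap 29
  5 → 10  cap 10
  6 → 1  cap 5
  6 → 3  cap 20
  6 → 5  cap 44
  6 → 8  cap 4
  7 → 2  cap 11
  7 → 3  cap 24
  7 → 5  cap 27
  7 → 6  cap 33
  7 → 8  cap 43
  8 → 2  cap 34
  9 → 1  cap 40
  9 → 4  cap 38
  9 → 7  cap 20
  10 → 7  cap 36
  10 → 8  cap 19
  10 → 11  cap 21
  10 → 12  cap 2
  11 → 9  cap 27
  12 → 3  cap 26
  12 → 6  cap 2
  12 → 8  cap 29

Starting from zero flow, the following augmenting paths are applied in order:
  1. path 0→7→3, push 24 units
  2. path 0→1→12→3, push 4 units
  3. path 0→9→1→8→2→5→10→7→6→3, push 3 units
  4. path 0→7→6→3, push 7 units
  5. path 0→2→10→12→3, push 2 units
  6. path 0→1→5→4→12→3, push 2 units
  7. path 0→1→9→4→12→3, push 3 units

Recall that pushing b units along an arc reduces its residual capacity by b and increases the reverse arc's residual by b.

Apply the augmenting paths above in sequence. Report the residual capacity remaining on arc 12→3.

after path 1 (0→7→3, push 24): res(12,3)=26
after path 2 (0→1→12→3, push 4): res(12,3)=22
after path 3 (0→9→1→8→2→5→10→7→6→3, push 3): res(12,3)=22
after path 4 (0→7→6→3, push 7): res(12,3)=22
after path 5 (0→2→10→12→3, push 2): res(12,3)=20
after path 6 (0→1→5→4→12→3, push 2): res(12,3)=18
after path 7 (0→1→9→4→12→3, push 3): res(12,3)=15

Residual capacity of (12,3): 15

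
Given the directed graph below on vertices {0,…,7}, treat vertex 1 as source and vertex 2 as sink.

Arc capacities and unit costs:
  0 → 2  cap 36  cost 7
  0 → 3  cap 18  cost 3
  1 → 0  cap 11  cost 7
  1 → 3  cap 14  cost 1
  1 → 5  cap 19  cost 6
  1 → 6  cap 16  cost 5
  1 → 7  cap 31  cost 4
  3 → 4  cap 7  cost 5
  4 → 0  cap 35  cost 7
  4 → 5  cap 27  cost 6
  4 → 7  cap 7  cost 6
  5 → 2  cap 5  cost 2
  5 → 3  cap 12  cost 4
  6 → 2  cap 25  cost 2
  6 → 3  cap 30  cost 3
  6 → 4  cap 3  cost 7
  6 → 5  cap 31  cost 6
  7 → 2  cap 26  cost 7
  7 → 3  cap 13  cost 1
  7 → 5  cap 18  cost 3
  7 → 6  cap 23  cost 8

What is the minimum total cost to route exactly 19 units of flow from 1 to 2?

shortest-cost path #1: 1→6→2 push 16 @ unit cost 7 (adds 112)
shortest-cost path #2: 1→5→2 push 3 @ unit cost 8 (adds 24)
total cost = 136

Minimum cost for 19 units: 136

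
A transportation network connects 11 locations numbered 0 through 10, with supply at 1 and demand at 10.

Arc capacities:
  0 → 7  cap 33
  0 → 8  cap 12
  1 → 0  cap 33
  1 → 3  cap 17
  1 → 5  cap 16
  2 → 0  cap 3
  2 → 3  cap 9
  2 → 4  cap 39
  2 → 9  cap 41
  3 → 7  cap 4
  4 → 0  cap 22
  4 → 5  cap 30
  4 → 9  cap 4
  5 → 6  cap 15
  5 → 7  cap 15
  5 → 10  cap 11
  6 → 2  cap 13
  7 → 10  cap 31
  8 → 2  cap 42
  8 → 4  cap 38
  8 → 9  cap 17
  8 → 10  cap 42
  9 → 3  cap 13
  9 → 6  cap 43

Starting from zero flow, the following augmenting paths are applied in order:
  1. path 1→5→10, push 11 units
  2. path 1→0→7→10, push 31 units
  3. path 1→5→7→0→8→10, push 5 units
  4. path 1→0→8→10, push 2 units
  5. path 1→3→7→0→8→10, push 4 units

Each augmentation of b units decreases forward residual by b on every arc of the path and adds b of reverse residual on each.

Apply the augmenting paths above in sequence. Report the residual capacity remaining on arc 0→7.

after path 1 (1→5→10, push 11): res(0,7)=33
after path 2 (1→0→7→10, push 31): res(0,7)=2
after path 3 (1→5→7→0→8→10, push 5): res(0,7)=7
after path 4 (1→0→8→10, push 2): res(0,7)=7
after path 5 (1→3→7→0→8→10, push 4): res(0,7)=11

Residual capacity of (0,7): 11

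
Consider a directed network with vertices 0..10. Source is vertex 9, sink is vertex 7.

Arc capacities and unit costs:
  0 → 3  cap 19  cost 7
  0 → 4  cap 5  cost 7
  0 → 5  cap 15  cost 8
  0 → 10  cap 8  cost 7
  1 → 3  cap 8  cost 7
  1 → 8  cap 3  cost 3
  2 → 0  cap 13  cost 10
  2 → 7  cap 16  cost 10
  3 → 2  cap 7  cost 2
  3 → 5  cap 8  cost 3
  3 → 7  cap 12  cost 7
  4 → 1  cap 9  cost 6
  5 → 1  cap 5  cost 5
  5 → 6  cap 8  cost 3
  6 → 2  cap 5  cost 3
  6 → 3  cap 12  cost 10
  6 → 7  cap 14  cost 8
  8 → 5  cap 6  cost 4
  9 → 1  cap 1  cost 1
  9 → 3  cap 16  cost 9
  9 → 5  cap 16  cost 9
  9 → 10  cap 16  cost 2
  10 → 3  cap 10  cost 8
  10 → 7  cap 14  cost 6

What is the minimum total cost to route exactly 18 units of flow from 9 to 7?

shortest-cost path #1: 9→10→7 push 14 @ unit cost 8 (adds 112)
shortest-cost path #2: 9→1→3→7 push 1 @ unit cost 15 (adds 15)
shortest-cost path #3: 9→3→7 push 3 @ unit cost 16 (adds 48)
total cost = 175

Minimum cost for 18 units: 175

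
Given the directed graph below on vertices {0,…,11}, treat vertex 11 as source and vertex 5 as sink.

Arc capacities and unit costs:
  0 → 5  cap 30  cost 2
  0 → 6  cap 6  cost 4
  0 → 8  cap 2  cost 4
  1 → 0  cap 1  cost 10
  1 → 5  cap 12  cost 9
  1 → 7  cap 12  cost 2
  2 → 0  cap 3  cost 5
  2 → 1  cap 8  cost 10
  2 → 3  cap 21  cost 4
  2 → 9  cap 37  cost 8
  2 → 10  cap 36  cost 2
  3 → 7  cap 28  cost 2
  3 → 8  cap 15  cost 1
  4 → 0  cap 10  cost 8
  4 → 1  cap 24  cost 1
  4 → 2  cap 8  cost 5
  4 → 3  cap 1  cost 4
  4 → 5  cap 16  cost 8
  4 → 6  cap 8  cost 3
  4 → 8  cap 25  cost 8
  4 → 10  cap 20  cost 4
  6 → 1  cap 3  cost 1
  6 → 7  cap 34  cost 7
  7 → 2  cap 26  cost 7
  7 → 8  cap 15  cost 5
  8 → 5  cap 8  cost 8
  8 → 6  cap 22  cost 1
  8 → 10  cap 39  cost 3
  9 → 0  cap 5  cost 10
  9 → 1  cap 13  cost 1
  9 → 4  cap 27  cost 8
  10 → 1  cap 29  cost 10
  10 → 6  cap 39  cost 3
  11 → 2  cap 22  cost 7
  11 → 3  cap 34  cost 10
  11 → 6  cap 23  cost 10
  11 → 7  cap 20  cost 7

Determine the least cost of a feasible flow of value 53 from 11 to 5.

shortest-cost path #1: 11→2→0→5 push 3 @ unit cost 14 (adds 42)
shortest-cost path #2: 11→3→8→5 push 8 @ unit cost 19 (adds 152)
shortest-cost path #3: 11→6→1→5 push 3 @ unit cost 20 (adds 60)
shortest-cost path #4: 11→2→9→1→5 push 9 @ unit cost 25 (adds 225)
shortest-cost path #5: 11→2→9→0→5 push 5 @ unit cost 27 (adds 135)
shortest-cost path #6: 11→2→9→1→0→5 push 1 @ unit cost 28 (adds 28)
shortest-cost path #7: 11→2→9→4→5 push 4 @ unit cost 31 (adds 124)
shortest-cost path #8: 11→7→2→9→4→5 push 12 @ unit cost 38 (adds 456)
shortest-cost path #9: 11→7→2→9→4→0→5 push 6 @ unit cost 40 (adds 240)
shortest-cost path #10: 11→3→8→10→1→9→4→0→5 push 2 @ unit cost 41 (adds 82)
total cost = 1544

Minimum cost for 53 units: 1544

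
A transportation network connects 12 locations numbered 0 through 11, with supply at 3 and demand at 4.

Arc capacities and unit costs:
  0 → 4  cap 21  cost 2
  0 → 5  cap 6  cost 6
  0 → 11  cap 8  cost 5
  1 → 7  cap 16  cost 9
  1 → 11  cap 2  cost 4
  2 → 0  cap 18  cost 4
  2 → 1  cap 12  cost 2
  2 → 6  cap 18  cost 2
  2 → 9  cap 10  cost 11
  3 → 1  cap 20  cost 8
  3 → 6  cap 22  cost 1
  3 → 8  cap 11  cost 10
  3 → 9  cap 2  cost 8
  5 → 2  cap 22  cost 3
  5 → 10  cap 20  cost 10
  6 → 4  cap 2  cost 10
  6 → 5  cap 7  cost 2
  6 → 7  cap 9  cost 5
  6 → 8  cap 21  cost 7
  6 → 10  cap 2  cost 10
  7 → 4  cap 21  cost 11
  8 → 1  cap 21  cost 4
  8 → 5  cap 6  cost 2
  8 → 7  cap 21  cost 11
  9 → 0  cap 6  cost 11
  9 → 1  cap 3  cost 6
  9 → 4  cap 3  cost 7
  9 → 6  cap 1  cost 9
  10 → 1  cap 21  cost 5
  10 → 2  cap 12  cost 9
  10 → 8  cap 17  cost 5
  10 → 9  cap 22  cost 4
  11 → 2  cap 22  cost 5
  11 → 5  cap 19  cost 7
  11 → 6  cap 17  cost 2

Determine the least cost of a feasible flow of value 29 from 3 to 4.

Minimum cost for 29 units: 477

shortest-cost path #1: 3→6→4 push 2 @ unit cost 11 (adds 22)
shortest-cost path #2: 3→6→5→2→0→4 push 7 @ unit cost 12 (adds 84)
shortest-cost path #3: 3→9→4 push 2 @ unit cost 15 (adds 30)
shortest-cost path #4: 3→6→7→4 push 9 @ unit cost 17 (adds 153)
shortest-cost path #5: 3→6→8→5→2→0→4 push 4 @ unit cost 19 (adds 76)
shortest-cost path #6: 3→8→5→2→0→4 push 2 @ unit cost 21 (adds 42)
shortest-cost path #7: 3→1→11→2→0→4 push 2 @ unit cost 23 (adds 46)
shortest-cost path #8: 3→8→6→10→9→4 push 1 @ unit cost 24 (adds 24)
total cost = 477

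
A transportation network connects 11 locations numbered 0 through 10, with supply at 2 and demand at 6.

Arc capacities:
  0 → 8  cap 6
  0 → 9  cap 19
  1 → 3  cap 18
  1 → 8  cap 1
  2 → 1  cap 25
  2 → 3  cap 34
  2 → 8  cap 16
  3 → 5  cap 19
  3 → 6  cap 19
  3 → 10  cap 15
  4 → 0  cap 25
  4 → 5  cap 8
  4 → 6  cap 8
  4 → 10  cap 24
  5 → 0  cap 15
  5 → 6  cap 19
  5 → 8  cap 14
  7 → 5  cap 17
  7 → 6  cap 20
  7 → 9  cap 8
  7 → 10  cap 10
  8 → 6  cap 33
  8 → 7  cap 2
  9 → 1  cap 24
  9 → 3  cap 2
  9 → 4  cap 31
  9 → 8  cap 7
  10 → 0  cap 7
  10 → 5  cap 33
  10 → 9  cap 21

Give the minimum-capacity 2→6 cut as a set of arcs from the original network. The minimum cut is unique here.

Min-cut arcs: {(1,3), (1,8), (2,3), (2,8)} (total capacity 69)

augment #1: 2→3→6 push 19
augment #2: 2→8→6 push 16
augment #3: 2→1→8→6 push 1
augment #4: 2→3→5→6 push 15
augment #5: 2→1→3→5→6 push 4
augment #6: 2→1→3→10→0→8→6 push 6
augment #7: 2→1→3→10→5→8→6 push 8
max flow = 69; residual-reachable set from 2 gives S-side
cut edges (S→T): {(1,3), (1,8), (2,3), (2,8)} total cap 69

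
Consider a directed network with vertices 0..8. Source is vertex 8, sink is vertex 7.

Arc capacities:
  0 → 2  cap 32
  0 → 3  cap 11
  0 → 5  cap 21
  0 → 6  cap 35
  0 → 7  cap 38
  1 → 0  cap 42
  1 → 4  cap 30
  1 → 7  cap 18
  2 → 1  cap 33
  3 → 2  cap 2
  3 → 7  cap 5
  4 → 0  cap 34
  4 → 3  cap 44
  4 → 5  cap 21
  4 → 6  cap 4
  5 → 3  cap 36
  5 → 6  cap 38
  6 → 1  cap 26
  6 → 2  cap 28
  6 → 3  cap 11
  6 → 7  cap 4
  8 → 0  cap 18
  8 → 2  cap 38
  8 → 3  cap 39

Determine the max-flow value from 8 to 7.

augment #1: 8→0→7 bottleneck 18, total now 18
augment #2: 8→3→7 bottleneck 5, total now 23
augment #3: 8→2→1→7 bottleneck 18, total now 41
augment #4: 8→2→1→0→7 bottleneck 15, total now 56

Maximum flow value: 56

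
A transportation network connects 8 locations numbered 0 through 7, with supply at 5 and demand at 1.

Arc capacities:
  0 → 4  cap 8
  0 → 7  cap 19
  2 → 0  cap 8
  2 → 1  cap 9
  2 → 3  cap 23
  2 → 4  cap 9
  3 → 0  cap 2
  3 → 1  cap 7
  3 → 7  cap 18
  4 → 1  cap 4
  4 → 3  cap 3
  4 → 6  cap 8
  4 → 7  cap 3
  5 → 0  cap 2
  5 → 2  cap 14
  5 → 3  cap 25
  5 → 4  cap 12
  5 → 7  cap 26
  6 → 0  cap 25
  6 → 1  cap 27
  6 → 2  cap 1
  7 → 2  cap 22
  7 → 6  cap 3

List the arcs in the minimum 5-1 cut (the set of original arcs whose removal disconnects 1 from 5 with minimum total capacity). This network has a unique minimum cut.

augment #1: 5→2→1 push 9
augment #2: 5→3→1 push 7
augment #3: 5→4→1 push 4
augment #4: 5→4→6→1 push 8
augment #5: 5→7→6→1 push 3
max flow = 31; residual-reachable set from 5 gives S-side
cut edges (S→T): {(2,1), (3,1), (4,1), (4,6), (7,6)} total cap 31

Min-cut arcs: {(2,1), (3,1), (4,1), (4,6), (7,6)} (total capacity 31)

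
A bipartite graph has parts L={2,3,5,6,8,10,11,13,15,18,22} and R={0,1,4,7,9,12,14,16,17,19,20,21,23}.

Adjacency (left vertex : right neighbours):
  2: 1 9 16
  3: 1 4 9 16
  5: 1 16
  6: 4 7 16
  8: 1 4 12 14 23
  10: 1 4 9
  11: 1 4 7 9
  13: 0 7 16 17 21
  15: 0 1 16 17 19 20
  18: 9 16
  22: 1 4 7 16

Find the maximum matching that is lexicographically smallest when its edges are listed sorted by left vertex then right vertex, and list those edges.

Lex-smallest maximum matching: {(2,1), (3,4), (5,16), (6,7), (8,12), (10,9), (13,0), (15,17)}

|M| = 8 (so the lex-smallest maximum matching has 8 edges)
process left vertices in ascending order; for each, take the smallest-labelled available neighbour that still permits 8 edges overall, or leave it unmatched if none does
lex-smallest matching: {2-1, 3-4, 5-16, 6-7, 8-12, 10-9, 13-0, 15-17}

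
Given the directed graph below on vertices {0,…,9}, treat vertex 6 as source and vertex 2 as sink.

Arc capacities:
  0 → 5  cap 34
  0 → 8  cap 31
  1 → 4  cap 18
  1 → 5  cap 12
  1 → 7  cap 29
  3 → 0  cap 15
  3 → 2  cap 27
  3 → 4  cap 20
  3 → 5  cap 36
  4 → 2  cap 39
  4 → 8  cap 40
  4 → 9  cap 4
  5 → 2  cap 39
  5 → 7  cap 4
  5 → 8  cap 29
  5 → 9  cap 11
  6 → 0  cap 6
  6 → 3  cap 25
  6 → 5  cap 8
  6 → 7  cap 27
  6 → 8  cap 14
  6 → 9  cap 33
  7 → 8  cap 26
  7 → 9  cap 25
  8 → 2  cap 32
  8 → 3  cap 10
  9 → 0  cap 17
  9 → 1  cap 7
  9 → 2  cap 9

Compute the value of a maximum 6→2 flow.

Maximum flow value: 112

augment #1: 6→3→2 bottleneck 25, total now 25
augment #2: 6→5→2 bottleneck 8, total now 33
augment #3: 6→8→2 bottleneck 14, total now 47
augment #4: 6→9→2 bottleneck 9, total now 56
augment #5: 6→0→5→2 bottleneck 6, total now 62
augment #6: 6→7→8→2 bottleneck 18, total now 80
augment #7: 6→7→8→3→2 bottleneck 2, total now 82
augment #8: 6→9→0→5→2 bottleneck 17, total now 99
augment #9: 6→9→1→4→2 bottleneck 7, total now 106
augment #10: 6→7→8→3→4→2 bottleneck 6, total now 112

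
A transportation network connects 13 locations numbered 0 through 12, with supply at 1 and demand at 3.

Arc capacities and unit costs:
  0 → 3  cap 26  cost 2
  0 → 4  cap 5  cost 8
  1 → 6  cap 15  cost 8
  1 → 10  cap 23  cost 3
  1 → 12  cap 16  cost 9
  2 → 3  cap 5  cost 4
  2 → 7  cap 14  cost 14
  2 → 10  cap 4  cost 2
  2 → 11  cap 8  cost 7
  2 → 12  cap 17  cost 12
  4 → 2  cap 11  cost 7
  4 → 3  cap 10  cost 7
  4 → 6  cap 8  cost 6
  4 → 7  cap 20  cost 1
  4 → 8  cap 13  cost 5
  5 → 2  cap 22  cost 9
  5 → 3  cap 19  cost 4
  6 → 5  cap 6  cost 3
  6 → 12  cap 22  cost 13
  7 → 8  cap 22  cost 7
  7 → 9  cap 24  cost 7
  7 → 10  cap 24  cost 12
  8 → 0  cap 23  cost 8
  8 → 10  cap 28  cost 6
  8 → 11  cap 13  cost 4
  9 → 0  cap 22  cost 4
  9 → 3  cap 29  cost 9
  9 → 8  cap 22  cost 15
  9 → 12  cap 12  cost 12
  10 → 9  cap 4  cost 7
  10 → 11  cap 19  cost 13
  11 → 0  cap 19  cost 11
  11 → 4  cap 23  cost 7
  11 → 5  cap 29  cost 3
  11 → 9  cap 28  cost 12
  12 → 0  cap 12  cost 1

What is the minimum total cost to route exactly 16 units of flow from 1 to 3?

Minimum cost for 16 units: 204

shortest-cost path #1: 1→12→0→3 push 12 @ unit cost 12 (adds 144)
shortest-cost path #2: 1→6→5→3 push 4 @ unit cost 15 (adds 60)
total cost = 204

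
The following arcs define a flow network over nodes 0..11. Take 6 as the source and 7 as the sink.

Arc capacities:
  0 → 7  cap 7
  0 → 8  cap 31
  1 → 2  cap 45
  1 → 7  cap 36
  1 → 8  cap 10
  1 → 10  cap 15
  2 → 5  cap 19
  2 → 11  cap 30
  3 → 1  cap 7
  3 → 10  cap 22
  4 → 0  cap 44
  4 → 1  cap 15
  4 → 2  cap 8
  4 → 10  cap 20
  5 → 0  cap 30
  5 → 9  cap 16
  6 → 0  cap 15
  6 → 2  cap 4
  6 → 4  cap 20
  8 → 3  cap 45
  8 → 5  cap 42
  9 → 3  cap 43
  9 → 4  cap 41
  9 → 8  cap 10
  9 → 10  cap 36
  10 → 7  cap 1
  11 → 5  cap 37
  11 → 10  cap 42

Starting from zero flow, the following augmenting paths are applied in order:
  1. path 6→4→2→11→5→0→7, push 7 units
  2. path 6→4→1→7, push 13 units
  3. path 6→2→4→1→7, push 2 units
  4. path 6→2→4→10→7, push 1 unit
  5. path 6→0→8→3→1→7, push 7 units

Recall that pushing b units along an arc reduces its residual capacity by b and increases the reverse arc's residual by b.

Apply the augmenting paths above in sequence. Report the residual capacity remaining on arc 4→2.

Residual capacity of (4,2): 4

after path 1 (6→4→2→11→5→0→7, push 7): res(4,2)=1
after path 2 (6→4→1→7, push 13): res(4,2)=1
after path 3 (6→2→4→1→7, push 2): res(4,2)=3
after path 4 (6→2→4→10→7, push 1): res(4,2)=4
after path 5 (6→0→8→3→1→7, push 7): res(4,2)=4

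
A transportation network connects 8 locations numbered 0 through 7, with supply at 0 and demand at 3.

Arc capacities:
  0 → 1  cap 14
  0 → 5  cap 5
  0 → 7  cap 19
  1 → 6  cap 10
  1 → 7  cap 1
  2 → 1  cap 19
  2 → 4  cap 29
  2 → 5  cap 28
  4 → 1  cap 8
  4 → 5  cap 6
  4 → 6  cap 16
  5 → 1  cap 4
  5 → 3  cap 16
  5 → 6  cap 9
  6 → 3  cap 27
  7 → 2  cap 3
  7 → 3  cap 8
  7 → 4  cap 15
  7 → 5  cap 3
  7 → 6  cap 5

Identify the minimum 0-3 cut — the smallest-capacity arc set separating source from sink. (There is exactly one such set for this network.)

augment #1: 0→5→3 push 5
augment #2: 0→7→3 push 8
augment #3: 0→1→6→3 push 10
augment #4: 0→7→5→3 push 3
augment #5: 0→7→6→3 push 5
augment #6: 0→7→2→5→3 push 3
augment #7: 0→1→7→4→5→3 push 1
max flow = 35; residual-reachable set from 0 gives S-side
cut edges (S→T): {(0,5), (0,7), (1,6), (1,7)} total cap 35

Min-cut arcs: {(0,5), (0,7), (1,6), (1,7)} (total capacity 35)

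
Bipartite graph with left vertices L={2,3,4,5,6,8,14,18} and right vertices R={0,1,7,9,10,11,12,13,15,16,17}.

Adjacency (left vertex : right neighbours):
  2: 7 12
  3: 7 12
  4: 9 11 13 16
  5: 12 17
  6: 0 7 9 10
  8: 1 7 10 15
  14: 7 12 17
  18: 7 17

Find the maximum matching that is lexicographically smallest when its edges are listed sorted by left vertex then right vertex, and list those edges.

|M| = 6 (so the lex-smallest maximum matching has 6 edges)
process left vertices in ascending order; for each, take the smallest-labelled available neighbour that still permits 6 edges overall, or leave it unmatched if none does
lex-smallest matching: {2-7, 3-12, 4-9, 5-17, 6-0, 8-1}

Lex-smallest maximum matching: {(2,7), (3,12), (4,9), (5,17), (6,0), (8,1)}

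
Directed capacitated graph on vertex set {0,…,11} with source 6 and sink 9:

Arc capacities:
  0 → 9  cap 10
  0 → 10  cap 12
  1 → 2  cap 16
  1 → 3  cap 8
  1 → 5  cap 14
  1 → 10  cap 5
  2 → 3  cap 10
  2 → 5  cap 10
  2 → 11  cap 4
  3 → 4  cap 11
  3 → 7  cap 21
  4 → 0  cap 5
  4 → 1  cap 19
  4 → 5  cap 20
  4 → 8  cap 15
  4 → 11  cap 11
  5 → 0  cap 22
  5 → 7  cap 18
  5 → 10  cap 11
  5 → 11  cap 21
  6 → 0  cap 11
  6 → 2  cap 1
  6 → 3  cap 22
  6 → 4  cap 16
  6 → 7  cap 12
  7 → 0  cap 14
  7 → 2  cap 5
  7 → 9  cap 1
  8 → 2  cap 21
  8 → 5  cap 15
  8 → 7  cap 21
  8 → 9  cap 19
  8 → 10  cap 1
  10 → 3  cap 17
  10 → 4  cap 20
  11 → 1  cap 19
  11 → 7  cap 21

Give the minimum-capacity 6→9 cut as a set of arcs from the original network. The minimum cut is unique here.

Min-cut arcs: {(0,9), (4,8), (7,9)} (total capacity 26)

augment #1: 6→0→9 push 10
augment #2: 6→7→9 push 1
augment #3: 6→4→8→9 push 15
max flow = 26; residual-reachable set from 6 gives S-side
cut edges (S→T): {(0,9), (4,8), (7,9)} total cap 26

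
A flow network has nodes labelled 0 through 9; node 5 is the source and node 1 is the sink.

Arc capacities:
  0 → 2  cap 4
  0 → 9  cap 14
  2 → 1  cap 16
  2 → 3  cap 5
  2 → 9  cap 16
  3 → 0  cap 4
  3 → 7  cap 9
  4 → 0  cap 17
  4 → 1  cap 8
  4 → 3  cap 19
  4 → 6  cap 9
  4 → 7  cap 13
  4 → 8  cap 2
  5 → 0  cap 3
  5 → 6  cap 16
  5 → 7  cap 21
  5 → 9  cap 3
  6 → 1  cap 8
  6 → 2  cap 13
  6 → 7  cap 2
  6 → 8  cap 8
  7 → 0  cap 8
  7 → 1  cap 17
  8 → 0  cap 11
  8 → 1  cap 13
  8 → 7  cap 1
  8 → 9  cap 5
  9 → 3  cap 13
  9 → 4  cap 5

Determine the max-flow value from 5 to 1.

augment #1: 5→6→1 bottleneck 8, total now 8
augment #2: 5→7→1 bottleneck 17, total now 25
augment #3: 5→0→2→1 bottleneck 3, total now 28
augment #4: 5→6→2→1 bottleneck 8, total now 36
augment #5: 5→9→4→1 bottleneck 3, total now 39
augment #6: 5→7→0→2→1 bottleneck 1, total now 40
augment #7: 5→7→0→9→4→1 bottleneck 2, total now 42

Maximum flow value: 42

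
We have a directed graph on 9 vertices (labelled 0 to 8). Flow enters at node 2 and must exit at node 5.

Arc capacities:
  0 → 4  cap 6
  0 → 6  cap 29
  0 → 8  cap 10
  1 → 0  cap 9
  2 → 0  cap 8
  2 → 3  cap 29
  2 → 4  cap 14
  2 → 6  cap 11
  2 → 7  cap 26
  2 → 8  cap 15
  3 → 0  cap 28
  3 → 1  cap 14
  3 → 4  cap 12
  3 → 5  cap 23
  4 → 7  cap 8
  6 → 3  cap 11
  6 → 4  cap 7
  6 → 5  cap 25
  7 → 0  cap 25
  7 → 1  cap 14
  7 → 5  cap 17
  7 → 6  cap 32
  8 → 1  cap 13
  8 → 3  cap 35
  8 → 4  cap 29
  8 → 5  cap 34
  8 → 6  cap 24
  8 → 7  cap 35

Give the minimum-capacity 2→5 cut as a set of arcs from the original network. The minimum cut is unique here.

Min-cut arcs: {(0,8), (2,8), (3,5), (6,5), (7,5)} (total capacity 90)

augment #1: 2→3→5 push 23
augment #2: 2→6→5 push 11
augment #3: 2→7→5 push 17
augment #4: 2→8→5 push 15
augment #5: 2→0→6→5 push 8
augment #6: 2→7→6→5 push 6
augment #7: 2→3→0→8→5 push 6
augment #8: 2→7→0→8→5 push 3
augment #9: 2→4→7→0→8→5 push 1
max flow = 90; residual-reachable set from 2 gives S-side
cut edges (S→T): {(0,8), (2,8), (3,5), (6,5), (7,5)} total cap 90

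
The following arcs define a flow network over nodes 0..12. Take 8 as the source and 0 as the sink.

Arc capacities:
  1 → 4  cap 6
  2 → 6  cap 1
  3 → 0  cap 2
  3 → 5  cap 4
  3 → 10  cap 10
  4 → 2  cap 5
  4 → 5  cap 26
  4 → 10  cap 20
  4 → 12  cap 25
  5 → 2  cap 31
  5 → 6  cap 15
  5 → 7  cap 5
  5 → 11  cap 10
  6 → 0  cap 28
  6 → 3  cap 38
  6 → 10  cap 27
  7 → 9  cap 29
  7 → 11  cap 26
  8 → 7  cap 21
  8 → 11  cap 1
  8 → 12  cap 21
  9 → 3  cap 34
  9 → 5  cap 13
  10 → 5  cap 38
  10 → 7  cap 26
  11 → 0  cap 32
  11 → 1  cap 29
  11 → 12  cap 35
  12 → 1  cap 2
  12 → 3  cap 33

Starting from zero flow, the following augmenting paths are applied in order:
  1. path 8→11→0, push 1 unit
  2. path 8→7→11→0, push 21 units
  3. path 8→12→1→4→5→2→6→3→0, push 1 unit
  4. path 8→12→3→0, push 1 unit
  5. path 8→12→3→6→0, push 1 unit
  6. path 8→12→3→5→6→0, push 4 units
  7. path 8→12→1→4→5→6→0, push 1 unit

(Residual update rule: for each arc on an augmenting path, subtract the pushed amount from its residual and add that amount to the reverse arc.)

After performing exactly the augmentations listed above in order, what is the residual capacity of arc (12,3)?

Residual capacity of (12,3): 27

after path 1 (8→11→0, push 1): res(12,3)=33
after path 2 (8→7→11→0, push 21): res(12,3)=33
after path 3 (8→12→1→4→5→2→6→3→0, push 1): res(12,3)=33
after path 4 (8→12→3→0, push 1): res(12,3)=32
after path 5 (8→12→3→6→0, push 1): res(12,3)=31
after path 6 (8→12→3→5→6→0, push 4): res(12,3)=27
after path 7 (8→12→1→4→5→6→0, push 1): res(12,3)=27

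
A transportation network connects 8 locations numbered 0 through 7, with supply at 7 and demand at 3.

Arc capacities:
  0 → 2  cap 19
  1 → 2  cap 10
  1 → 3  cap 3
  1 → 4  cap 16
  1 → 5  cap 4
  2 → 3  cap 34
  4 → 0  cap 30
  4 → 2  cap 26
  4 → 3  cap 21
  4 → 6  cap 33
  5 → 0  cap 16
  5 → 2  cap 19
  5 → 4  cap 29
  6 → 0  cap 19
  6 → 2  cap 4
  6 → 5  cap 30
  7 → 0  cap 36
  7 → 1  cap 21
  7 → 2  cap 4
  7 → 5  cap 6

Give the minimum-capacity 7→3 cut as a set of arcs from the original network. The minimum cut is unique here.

augment #1: 7→1→3 push 3
augment #2: 7→2→3 push 4
augment #3: 7→0→2→3 push 19
augment #4: 7→1→2→3 push 10
augment #5: 7→1→4→3 push 8
augment #6: 7→5→2→3 push 1
augment #7: 7→5→4→3 push 5
max flow = 50; residual-reachable set from 7 gives S-side
cut edges (S→T): {(0,2), (7,1), (7,2), (7,5)} total cap 50

Min-cut arcs: {(0,2), (7,1), (7,2), (7,5)} (total capacity 50)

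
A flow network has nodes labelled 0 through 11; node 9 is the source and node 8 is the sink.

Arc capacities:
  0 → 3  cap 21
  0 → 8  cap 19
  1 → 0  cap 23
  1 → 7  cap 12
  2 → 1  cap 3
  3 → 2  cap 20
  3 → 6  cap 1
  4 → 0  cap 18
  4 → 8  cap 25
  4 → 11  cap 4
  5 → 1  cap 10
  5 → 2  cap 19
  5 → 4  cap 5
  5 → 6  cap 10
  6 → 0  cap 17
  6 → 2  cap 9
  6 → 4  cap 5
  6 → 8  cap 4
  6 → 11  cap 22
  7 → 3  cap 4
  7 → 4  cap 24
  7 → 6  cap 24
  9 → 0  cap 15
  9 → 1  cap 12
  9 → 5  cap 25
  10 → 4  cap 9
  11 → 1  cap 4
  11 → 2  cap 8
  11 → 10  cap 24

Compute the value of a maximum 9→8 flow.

augment #1: 9→0→8 bottleneck 15, total now 15
augment #2: 9→1→0→8 bottleneck 4, total now 19
augment #3: 9→5→4→8 bottleneck 5, total now 24
augment #4: 9→5→6→8 bottleneck 4, total now 28
augment #5: 9→1→7→4→8 bottleneck 8, total now 36
augment #6: 9→5→6→4→8 bottleneck 5, total now 41
augment #7: 9→5→1→7→4→8 bottleneck 4, total now 45
augment #8: 9→5→6→11→10→4→8 bottleneck 1, total now 46
augment #9: 9→5→1→0→3→6→11→10→4→8 bottleneck 1, total now 47

Maximum flow value: 47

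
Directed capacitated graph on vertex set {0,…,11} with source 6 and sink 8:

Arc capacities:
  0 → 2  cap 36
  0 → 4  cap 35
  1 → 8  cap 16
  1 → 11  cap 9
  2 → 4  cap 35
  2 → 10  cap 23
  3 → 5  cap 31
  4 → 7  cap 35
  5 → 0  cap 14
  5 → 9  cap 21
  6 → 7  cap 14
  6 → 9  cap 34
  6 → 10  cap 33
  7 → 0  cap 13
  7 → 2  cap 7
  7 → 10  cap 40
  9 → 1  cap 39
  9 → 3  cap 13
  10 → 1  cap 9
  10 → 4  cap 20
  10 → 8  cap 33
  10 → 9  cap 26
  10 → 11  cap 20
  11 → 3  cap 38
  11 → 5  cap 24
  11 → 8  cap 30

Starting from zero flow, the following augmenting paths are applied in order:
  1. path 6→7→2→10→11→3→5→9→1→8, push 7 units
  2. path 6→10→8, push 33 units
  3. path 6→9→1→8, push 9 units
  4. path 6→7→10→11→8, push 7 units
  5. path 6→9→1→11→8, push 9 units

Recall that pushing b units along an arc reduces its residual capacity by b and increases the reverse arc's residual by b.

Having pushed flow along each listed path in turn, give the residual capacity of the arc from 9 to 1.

Residual capacity of (9,1): 14

after path 1 (6→7→2→10→11→3→5→9→1→8, push 7): res(9,1)=32
after path 2 (6→10→8, push 33): res(9,1)=32
after path 3 (6→9→1→8, push 9): res(9,1)=23
after path 4 (6→7→10→11→8, push 7): res(9,1)=23
after path 5 (6→9→1→11→8, push 9): res(9,1)=14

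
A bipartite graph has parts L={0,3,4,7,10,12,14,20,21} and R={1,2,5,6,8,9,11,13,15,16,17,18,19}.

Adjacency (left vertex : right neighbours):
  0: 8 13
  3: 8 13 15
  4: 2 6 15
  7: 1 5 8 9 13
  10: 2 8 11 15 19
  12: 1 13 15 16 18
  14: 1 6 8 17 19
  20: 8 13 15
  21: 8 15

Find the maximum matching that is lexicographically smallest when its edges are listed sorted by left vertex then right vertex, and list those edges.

|M| = 8 (so the lex-smallest maximum matching has 8 edges)
process left vertices in ascending order; for each, take the smallest-labelled available neighbour that still permits 8 edges overall, or leave it unmatched if none does
lex-smallest matching: {0-8, 3-13, 4-2, 7-1, 10-11, 12-16, 14-6, 20-15}

Lex-smallest maximum matching: {(0,8), (3,13), (4,2), (7,1), (10,11), (12,16), (14,6), (20,15)}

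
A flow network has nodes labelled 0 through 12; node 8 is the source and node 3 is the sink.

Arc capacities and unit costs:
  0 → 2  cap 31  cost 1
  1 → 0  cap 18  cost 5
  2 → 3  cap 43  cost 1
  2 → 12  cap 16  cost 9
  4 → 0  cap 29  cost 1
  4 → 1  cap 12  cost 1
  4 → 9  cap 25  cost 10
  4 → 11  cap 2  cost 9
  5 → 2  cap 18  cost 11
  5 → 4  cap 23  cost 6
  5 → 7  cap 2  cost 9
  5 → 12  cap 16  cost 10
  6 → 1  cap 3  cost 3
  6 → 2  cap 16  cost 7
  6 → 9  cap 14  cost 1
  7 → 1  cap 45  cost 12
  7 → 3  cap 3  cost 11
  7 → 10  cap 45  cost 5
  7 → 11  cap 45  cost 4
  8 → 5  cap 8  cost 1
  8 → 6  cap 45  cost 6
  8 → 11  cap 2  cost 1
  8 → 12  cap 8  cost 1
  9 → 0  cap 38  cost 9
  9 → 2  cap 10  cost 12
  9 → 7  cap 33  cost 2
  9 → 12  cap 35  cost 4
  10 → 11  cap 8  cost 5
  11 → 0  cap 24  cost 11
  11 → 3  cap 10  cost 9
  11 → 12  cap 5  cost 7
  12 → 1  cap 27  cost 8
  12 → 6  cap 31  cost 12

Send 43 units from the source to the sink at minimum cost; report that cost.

Minimum cost for 43 units: 608

shortest-cost path #1: 8→11→3 push 2 @ unit cost 10 (adds 20)
shortest-cost path #2: 8→5→4→0→2→3 push 8 @ unit cost 10 (adds 80)
shortest-cost path #3: 8→6→2→3 push 16 @ unit cost 14 (adds 224)
shortest-cost path #4: 8→12→1→0→2→3 push 8 @ unit cost 16 (adds 128)
shortest-cost path #5: 8→6→1→0→2→3 push 3 @ unit cost 16 (adds 48)
shortest-cost path #6: 8→6→9→0→2→3 push 6 @ unit cost 18 (adds 108)
total cost = 608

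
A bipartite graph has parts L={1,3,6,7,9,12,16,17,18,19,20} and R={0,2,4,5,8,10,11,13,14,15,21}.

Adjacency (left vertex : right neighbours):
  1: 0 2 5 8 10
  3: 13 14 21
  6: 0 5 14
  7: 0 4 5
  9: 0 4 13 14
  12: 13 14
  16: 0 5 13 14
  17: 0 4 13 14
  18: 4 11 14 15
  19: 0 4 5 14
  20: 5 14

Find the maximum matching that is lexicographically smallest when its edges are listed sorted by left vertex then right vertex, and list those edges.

|M| = 8 (so the lex-smallest maximum matching has 8 edges)
process left vertices in ascending order; for each, take the smallest-labelled available neighbour that still permits 8 edges overall, or leave it unmatched if none does
lex-smallest matching: {1-2, 3-21, 6-0, 7-4, 9-13, 12-14, 16-5, 18-11}

Lex-smallest maximum matching: {(1,2), (3,21), (6,0), (7,4), (9,13), (12,14), (16,5), (18,11)}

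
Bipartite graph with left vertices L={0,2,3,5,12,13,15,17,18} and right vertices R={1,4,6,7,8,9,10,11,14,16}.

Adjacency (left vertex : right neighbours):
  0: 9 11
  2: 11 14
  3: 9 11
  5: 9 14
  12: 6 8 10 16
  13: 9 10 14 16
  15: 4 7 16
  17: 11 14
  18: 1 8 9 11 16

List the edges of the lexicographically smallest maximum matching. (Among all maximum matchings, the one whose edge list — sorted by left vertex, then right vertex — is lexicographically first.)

|M| = 7 (so the lex-smallest maximum matching has 7 edges)
process left vertices in ascending order; for each, take the smallest-labelled available neighbour that still permits 7 edges overall, or leave it unmatched if none does
lex-smallest matching: {0-9, 2-11, 5-14, 12-6, 13-10, 15-4, 18-1}

Lex-smallest maximum matching: {(0,9), (2,11), (5,14), (12,6), (13,10), (15,4), (18,1)}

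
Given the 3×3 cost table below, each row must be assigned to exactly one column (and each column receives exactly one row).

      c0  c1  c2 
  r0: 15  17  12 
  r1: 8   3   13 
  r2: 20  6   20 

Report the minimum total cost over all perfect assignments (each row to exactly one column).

optimal assignment: row0→col2 (cost 12), row1→col0 (cost 8), row2→col1 (cost 6)
total = 12 + 8 + 6 = 26

Minimum assignment cost: 26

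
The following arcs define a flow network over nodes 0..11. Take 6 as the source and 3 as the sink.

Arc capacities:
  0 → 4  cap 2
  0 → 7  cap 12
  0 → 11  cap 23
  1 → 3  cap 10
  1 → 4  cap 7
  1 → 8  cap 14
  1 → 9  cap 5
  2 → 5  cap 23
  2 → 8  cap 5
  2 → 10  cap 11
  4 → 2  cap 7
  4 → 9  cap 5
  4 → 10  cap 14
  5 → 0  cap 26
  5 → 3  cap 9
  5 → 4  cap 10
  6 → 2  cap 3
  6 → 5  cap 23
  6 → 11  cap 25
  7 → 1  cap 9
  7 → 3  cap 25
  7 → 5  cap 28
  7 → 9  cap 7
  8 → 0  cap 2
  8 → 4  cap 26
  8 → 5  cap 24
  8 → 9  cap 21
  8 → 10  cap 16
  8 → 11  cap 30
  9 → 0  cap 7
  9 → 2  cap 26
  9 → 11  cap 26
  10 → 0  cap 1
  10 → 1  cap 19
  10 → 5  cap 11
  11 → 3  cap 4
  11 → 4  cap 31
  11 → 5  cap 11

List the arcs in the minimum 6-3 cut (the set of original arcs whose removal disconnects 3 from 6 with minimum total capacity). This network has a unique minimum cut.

augment #1: 6→5→3 push 9
augment #2: 6→11→3 push 4
augment #3: 6→2→10→1→3 push 3
augment #4: 6→5→0→7→3 push 12
augment #5: 6→5→4→10→1→3 push 2
augment #6: 6→11→4→10→1→3 push 5
max flow = 35; residual-reachable set from 6 gives S-side
cut edges (S→T): {(0,7), (1,3), (5,3), (11,3)} total cap 35

Min-cut arcs: {(0,7), (1,3), (5,3), (11,3)} (total capacity 35)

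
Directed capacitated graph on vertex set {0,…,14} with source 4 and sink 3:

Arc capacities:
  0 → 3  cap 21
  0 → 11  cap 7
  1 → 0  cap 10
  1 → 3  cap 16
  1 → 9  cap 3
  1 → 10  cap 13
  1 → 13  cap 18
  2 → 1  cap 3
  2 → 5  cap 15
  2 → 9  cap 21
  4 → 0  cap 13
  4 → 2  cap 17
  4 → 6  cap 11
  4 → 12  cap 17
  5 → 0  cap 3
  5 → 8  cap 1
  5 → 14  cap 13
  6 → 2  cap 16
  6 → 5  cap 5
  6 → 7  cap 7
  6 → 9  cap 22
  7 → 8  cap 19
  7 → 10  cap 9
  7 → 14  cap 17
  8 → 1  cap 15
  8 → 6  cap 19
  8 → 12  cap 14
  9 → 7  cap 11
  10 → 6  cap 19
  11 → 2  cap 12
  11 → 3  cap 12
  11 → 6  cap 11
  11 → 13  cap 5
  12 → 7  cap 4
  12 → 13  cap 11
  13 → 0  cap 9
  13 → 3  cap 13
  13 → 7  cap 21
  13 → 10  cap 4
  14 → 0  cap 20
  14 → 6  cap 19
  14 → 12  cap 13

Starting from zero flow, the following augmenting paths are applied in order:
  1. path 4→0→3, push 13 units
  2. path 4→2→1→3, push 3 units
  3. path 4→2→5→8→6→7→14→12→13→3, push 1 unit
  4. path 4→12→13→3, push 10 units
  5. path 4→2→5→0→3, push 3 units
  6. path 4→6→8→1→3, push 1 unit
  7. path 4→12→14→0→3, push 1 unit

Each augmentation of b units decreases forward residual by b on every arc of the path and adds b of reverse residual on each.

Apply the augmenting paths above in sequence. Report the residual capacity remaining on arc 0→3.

Residual capacity of (0,3): 4

after path 1 (4→0→3, push 13): res(0,3)=8
after path 2 (4→2→1→3, push 3): res(0,3)=8
after path 3 (4→2→5→8→6→7→14→12→13→3, push 1): res(0,3)=8
after path 4 (4→12→13→3, push 10): res(0,3)=8
after path 5 (4→2→5→0→3, push 3): res(0,3)=5
after path 6 (4→6→8→1→3, push 1): res(0,3)=5
after path 7 (4→12→14→0→3, push 1): res(0,3)=4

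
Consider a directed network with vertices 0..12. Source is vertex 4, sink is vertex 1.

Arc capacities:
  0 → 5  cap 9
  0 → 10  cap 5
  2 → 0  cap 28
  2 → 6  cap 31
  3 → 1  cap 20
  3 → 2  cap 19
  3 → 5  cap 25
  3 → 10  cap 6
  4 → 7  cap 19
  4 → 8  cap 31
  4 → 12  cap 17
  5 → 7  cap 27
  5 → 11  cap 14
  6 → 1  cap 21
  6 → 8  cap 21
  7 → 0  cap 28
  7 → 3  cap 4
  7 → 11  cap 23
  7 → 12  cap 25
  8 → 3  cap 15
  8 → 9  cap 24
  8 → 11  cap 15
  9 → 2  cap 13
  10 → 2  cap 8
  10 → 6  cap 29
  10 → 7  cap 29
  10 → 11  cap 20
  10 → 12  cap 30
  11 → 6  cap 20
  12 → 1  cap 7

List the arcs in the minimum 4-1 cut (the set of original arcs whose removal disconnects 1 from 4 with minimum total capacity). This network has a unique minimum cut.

Min-cut arcs: {(6,1), (7,3), (8,3), (12,1)} (total capacity 47)

augment #1: 4→12→1 push 7
augment #2: 4→7→3→1 push 4
augment #3: 4→8→3→1 push 15
augment #4: 4→7→11→6→1 push 15
augment #5: 4→8→11→6→1 push 5
augment #6: 4→8→9→2→6→1 push 1
max flow = 47; residual-reachable set from 4 gives S-side
cut edges (S→T): {(6,1), (7,3), (8,3), (12,1)} total cap 47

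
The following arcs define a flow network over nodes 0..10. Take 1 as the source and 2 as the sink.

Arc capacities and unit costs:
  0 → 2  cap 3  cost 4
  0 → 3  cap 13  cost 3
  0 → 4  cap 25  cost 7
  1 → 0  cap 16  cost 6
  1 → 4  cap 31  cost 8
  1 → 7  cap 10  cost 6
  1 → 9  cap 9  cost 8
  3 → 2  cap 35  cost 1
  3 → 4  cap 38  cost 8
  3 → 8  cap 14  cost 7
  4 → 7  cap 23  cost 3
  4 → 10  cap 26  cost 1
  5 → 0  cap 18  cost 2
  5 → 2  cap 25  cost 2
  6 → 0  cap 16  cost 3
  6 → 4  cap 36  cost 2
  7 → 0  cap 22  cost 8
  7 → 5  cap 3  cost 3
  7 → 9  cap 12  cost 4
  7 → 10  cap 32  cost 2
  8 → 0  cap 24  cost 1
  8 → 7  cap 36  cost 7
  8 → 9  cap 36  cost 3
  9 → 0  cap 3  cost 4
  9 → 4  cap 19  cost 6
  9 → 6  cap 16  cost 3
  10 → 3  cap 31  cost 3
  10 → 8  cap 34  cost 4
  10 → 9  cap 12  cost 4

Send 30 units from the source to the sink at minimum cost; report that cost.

shortest-cost path #1: 1→0→2 push 3 @ unit cost 10 (adds 30)
shortest-cost path #2: 1→0→3→2 push 13 @ unit cost 10 (adds 130)
shortest-cost path #3: 1→7→5→2 push 3 @ unit cost 11 (adds 33)
shortest-cost path #4: 1→7→10→3→2 push 7 @ unit cost 12 (adds 84)
shortest-cost path #5: 1→4→10→3→2 push 4 @ unit cost 13 (adds 52)
total cost = 329

Minimum cost for 30 units: 329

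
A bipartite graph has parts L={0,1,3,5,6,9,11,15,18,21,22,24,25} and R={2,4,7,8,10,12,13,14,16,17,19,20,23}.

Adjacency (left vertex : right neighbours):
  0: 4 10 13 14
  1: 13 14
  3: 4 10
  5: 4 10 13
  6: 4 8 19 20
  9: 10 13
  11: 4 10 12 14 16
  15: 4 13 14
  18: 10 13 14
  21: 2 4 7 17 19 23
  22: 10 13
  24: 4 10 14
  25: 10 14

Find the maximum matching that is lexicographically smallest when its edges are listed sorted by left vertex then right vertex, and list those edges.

Lex-smallest maximum matching: {(0,4), (1,13), (3,10), (6,8), (11,12), (15,14), (21,2)}

|M| = 7 (so the lex-smallest maximum matching has 7 edges)
process left vertices in ascending order; for each, take the smallest-labelled available neighbour that still permits 7 edges overall, or leave it unmatched if none does
lex-smallest matching: {0-4, 1-13, 3-10, 6-8, 11-12, 15-14, 21-2}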